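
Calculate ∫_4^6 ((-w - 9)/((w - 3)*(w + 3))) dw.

-log(7)

Factor the denominator: w**2 - 9 = (w + 3)(w - 3).
Partial fractions: (-w - 9)/((w - 3)*(w + 3)) = 1/(w + 3) - 2/(w - 3).
An antiderivative is F(w) = -2*log(w - 3) + log(w + 3).
Then F(6) - F(4) = (0) - (log(7)) = -log(7).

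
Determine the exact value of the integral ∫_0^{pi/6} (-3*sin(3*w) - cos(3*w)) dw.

-4/3

An antiderivative is F(w) = -sin(3*w)/3 + cos(3*w).
Then F(pi/6) - F(0) = (-1/3) - (1) = -4/3.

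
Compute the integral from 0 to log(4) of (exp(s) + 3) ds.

3 + log(64)

An antiderivative is F(s) = 3*s + exp(s).
Then F(log(4)) - F(0) = (4 + log(64)) - (1) = 3 + log(64).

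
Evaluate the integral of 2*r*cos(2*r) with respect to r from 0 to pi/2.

Integrate by parts once (u = r, dv = 2*cos(2*r) dr).
An antiderivative is F(r) = r*sin(2*r) + cos(2*r)/2.
Then F(pi/2) - F(0) = (-1/2) - (1/2) = -1.

-1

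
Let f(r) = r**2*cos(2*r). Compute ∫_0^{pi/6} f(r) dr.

-sqrt(3)/8 + sqrt(3)*pi**2/144 + pi/24

Integrate by parts twice (u = r^2, dv = cos(2*r) dr).
An antiderivative is F(r) = r**2*sin(2*r)/2 + r*cos(2*r)/2 - sin(2*r)/4.
Then F(pi/6) - F(0) = (-sqrt(3)/8 + sqrt(3)*pi**2/144 + pi/24) - (0) = -sqrt(3)/8 + sqrt(3)*pi**2/144 + pi/24.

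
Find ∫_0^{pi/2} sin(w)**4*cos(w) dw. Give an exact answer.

1/5

Let u = sin(w), so du = cos(w) dw. When w = 0, u = 0; when w = pi/2, u = 1.
The integral becomes ∫ u**4 du from 0 to 1, with antiderivative u**5/5.
Back in w: F(w) = sin(w)**5/5.
Then F(pi/2) - F(0) = (1/5) - (0) = 1/5.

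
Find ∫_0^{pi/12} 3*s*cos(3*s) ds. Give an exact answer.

-1/3 + sqrt(2)*pi/24 + sqrt(2)/6

Integrate by parts once (u = s, dv = 3*cos(3*s) ds).
An antiderivative is F(s) = s*sin(3*s) + cos(3*s)/3.
Then F(pi/12) - F(0) = (sqrt(2)*(pi + 4)/24) - (1/3) = -1/3 + sqrt(2)*pi/24 + sqrt(2)/6.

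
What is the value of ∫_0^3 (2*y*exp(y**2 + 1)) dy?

-exp(1) + exp(10)

Let u = y**2 + 1, so du = 2*y dy. When y = 0, u = 1; when y = 3, u = 10.
The integral becomes ∫ exp(u) du from 1 to 10, with antiderivative exp(u).
Back in y: F(y) = exp(y**2 + 1).
Then F(3) - F(0) = (exp(10)) - (exp(1)) = -exp(1) + exp(10).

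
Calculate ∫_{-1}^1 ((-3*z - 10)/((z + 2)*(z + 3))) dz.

log(2/81)

Factor the denominator: z**2 + 5*z + 6 = (z + 3)(z + 2).
Partial fractions: (-3*z - 10)/((z + 2)*(z + 3)) = 1/(z + 3) - 4/(z + 2).
An antiderivative is F(z) = -4*log(z + 2) + log(z + 3).
Then F(1) - F(-1) = (log(4/81)) - (log(2)) = log(2/81).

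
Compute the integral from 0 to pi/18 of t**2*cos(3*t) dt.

Integrate by parts twice (u = t^2, dv = cos(3*t) dt).
An antiderivative is F(t) = t**2*sin(3*t)/3 + 2*t*cos(3*t)/9 - 2*sin(3*t)/27.
Then F(pi/18) - F(0) = (-1/27 + pi**2/1944 + sqrt(3)*pi/162) - (0) = -1/27 + pi**2/1944 + sqrt(3)*pi/162.

-1/27 + pi**2/1944 + sqrt(3)*pi/162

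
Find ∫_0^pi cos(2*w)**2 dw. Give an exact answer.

pi/2

Use the identity cos^2(2*w) = (1 + cos(4*w))/2.
An antiderivative is F(w) = w/2 + sin(4*w)/8.
Then F(pi) - F(0) = (pi/2) - (0) = pi/2.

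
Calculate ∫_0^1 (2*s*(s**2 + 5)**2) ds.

91/3

Let u = s**2 + 5, so du = 2*s ds. When s = 0, u = 5; when s = 1, u = 6.
The integral becomes ∫ u**2 du from 5 to 6, with antiderivative u**3/3.
Back in s: F(s) = (s**2 + 5)**3/3.
Then F(1) - F(0) = (72) - (125/3) = 91/3.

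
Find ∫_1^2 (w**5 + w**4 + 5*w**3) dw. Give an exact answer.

709/20

By the power rule, an antiderivative is F(w) = w**6/6 + w**5/5 + 5*w**4/4.
Then F(2) - F(1) = (556/15) - (97/60) = 709/20.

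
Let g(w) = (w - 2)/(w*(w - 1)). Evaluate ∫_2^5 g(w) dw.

Factor the denominator: w**2 - w = w(w - 1).
Partial fractions: (w - 2)/(w*(w - 1)) = 2/w - 1/(w - 1).
An antiderivative is F(w) = 2*log(w) - log(w - 1).
Then F(5) - F(2) = (log(25/4)) - (log(4)) = log(25/16).

log(25/16)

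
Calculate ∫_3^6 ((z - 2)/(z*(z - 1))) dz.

Factor the denominator: z**2 - z = z(z - 1).
Partial fractions: (z - 2)/(z*(z - 1)) = 2/z - 1/(z - 1).
An antiderivative is F(z) = 2*log(z) - log(z - 1).
Then F(6) - F(3) = (log(36/5)) - (log(9/2)) = log(8/5).

log(8/5)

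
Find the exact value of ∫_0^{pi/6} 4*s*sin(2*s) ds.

-pi/6 + sqrt(3)/2

Integrate by parts once (u = s, dv = 4*sin(2*s) ds).
An antiderivative is F(s) = -2*s*cos(2*s) + sin(2*s).
Then F(pi/6) - F(0) = (-pi/6 + sqrt(3)/2) - (0) = -pi/6 + sqrt(3)/2.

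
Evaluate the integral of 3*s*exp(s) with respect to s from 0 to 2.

Integrate by parts once (u = s, dv = 3*exp(s) ds).
An antiderivative is F(s) = (3*s - 3)*exp(s).
Then F(2) - F(0) = (3*exp(2)) - (-3) = 3 + 3*exp(2).

3 + 3*exp(2)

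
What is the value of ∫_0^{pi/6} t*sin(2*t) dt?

Integrate by parts once (u = t, dv = sin(2*t) dt).
An antiderivative is F(t) = -t*cos(2*t)/2 + sin(2*t)/4.
Then F(pi/6) - F(0) = (-pi/24 + sqrt(3)/8) - (0) = -pi/24 + sqrt(3)/8.

-pi/24 + sqrt(3)/8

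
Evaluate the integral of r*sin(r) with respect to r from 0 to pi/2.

Integrate by parts once (u = r, dv = sin(r) dr).
An antiderivative is F(r) = -r*cos(r) + sin(r).
Then F(pi/2) - F(0) = (1) - (0) = 1.

1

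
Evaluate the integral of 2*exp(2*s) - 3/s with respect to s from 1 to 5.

-exp(2) - 3*log(5) + exp(10)

An antiderivative is F(s) = exp(2*s) - 3*log(s).
Then F(5) - F(1) = (-3*log(5) + exp(10)) - (exp(2)) = -exp(2) - 3*log(5) + exp(10).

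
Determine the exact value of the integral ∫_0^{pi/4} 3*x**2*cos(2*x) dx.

-3/4 + 3*pi**2/32

Integrate by parts twice (u = x^2, dv = 3*cos(2*x) dx).
An antiderivative is F(x) = 3*x**2*sin(2*x)/2 + 3*x*cos(2*x)/2 - 3*sin(2*x)/4.
Then F(pi/4) - F(0) = (-3/4 + 3*pi**2/32) - (0) = -3/4 + 3*pi**2/32.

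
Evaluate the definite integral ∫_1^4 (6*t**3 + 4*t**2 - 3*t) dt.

By the power rule, an antiderivative is F(t) = 3*t**4/2 + 4*t**3/3 - 3*t**2/2.
Then F(4) - F(1) = (1336/3) - (4/3) = 444.

444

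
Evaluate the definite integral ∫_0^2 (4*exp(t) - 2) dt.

An antiderivative is F(t) = -2*t + 4*exp(t).
Then F(2) - F(0) = (-4 + 4*exp(2)) - (4) = -8 + 4*exp(2).

-8 + 4*exp(2)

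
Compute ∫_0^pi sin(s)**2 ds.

Use the identity sin^2(s) = (1 - cos(2*s))/2.
An antiderivative is F(s) = s/2 - sin(2*s)/4.
Then F(pi) - F(0) = (pi/2) - (0) = pi/2.

pi/2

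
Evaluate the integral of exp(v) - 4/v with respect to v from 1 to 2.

-log(16) - exp(1) + exp(2)

An antiderivative is F(v) = exp(v) - 4*log(v).
Then F(2) - F(1) = (-log(16) + exp(2)) - (exp(1)) = -log(16) - exp(1) + exp(2).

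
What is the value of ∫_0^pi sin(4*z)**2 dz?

Use the identity sin^2(4*z) = (1 - cos(8*z))/2.
An antiderivative is F(z) = z/2 - sin(8*z)/16.
Then F(pi) - F(0) = (pi/2) - (0) = pi/2.

pi/2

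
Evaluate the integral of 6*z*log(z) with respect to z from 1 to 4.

-45/2 + 96*log(2)

Integrate by parts once (u = ln z, dv = 6*z dz).
An antiderivative is F(z) = 3*z**2*(2*log(z) - 1)/2.
Then F(4) - F(1) = (-24 + 96*log(2)) - (-3/2) = -45/2 + 96*log(2).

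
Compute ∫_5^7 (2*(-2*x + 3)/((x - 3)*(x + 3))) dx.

-3*log(5) + 5*log(2)

Factor the denominator: x**2 - 9 = (x + 3)(x - 3).
Partial fractions: 2*(-2*x + 3)/((x - 3)*(x + 3)) = -3/(x + 3) - 1/(x - 3).
An antiderivative is F(x) = -log(x - 3) - 3*log(x + 3).
Then F(7) - F(5) = (-3*log(5) - 5*log(2)) - (-10*log(2)) = -3*log(5) + 5*log(2).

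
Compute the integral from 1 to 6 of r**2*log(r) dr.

-215/9 + 72*log(2) + 72*log(3)

Integrate by parts once (u = ln r, dv = r**2 dr).
An antiderivative is F(r) = r**3*(3*log(r) - 1)/9.
Then F(6) - F(1) = (-24 + 72*log(2) + 72*log(3)) - (-1/9) = -215/9 + 72*log(2) + 72*log(3).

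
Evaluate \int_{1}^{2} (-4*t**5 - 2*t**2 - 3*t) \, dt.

By the power rule, an antiderivative is F(t) = -2*t**6/3 - 2*t**3/3 - 3*t**2/2.
Then F(2) - F(1) = (-54) - (-17/6) = -307/6.

-307/6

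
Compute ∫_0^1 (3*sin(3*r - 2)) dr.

Let u = 3*r - 2, so du = 3 dr. When r = 0, u = -2; when r = 1, u = 1.
The integral becomes ∫ sin(u) du from -2 to 1, with antiderivative -cos(u).
Back in r: F(r) = -cos(3*r - 2).
Then F(1) - F(0) = (-cos(1)) - (-cos(2)) = -cos(1) + cos(2).

-cos(1) + cos(2)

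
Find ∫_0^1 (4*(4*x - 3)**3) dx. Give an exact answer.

-20

Let u = 4*x - 3, so du = 4 dx. When x = 0, u = -3; when x = 1, u = 1.
The integral becomes ∫ u**3 du from -3 to 1, with antiderivative u**4/4.
Back in x: F(x) = (4*x - 3)**4/4.
Then F(1) - F(0) = (1/4) - (81/4) = -20.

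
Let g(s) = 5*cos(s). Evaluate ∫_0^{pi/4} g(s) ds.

An antiderivative is F(s) = 5*sin(s).
Then F(pi/4) - F(0) = (5*sqrt(2)/2) - (0) = 5*sqrt(2)/2.

5*sqrt(2)/2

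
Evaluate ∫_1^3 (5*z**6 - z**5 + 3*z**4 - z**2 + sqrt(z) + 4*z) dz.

By the power rule, an antiderivative is F(z) = 5*z**7/7 - z**6/6 + 3*z**5/5 + 2*z**(3/2)/3 - z**3/3 + 2*z**2.
Then F(3) - F(1) = (2*sqrt(3) + 111681/70) - (731/210) = 2*sqrt(3) + 167156/105.

2*sqrt(3) + 167156/105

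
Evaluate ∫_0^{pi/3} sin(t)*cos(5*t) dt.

Use the identity sin(t)cos(5*t) = [sin(6*t) + sin(-4*t)]/2.
An antiderivative is F(t) = cos(4*t)/8 - cos(6*t)/12.
Then F(pi/3) - F(0) = (-7/48) - (1/24) = -3/16.

-3/16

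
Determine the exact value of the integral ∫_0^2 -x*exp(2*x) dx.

-3*exp(4)/4 - 1/4

Integrate by parts once (u = x, dv = -exp(2*x) dx).
An antiderivative is F(x) = (-2*x + 1)*exp(2*x)/4.
Then F(2) - F(0) = (-3*exp(4)/4) - (1/4) = -3*exp(4)/4 - 1/4.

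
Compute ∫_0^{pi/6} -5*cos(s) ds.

An antiderivative is F(s) = -5*sin(s).
Then F(pi/6) - F(0) = (-5/2) - (0) = -5/2.

-5/2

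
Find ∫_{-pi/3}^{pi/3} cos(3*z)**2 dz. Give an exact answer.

Use the identity cos^2(3*z) = (1 + cos(6*z))/2.
An antiderivative is F(z) = z/2 + sin(6*z)/12.
Then F(pi/3) - F(-pi/3) = (pi/6) - (-pi/6) = pi/3.

pi/3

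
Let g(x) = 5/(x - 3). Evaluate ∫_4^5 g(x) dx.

An antiderivative is F(x) = 5*log(x - 3).
Then F(5) - F(4) = (log(32)) - (0) = log(32).

log(32)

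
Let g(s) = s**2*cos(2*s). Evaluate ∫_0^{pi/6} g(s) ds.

Integrate by parts twice (u = s^2, dv = cos(2*s) ds).
An antiderivative is F(s) = s**2*sin(2*s)/2 + s*cos(2*s)/2 - sin(2*s)/4.
Then F(pi/6) - F(0) = (-sqrt(3)/8 + sqrt(3)*pi**2/144 + pi/24) - (0) = -sqrt(3)/8 + sqrt(3)*pi**2/144 + pi/24.

-sqrt(3)/8 + sqrt(3)*pi**2/144 + pi/24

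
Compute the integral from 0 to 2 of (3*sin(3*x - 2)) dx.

cos(2) - cos(4)

Let u = 3*x - 2, so du = 3 dx. When x = 0, u = -2; when x = 2, u = 4.
The integral becomes ∫ sin(u) du from -2 to 4, with antiderivative -cos(u).
Back in x: F(x) = -cos(3*x - 2).
Then F(2) - F(0) = (-cos(4)) - (-cos(2)) = cos(2) - cos(4).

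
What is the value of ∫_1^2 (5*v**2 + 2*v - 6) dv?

26/3

By the power rule, an antiderivative is F(v) = 5*v**3/3 + v**2 - 6*v.
Then F(2) - F(1) = (16/3) - (-10/3) = 26/3.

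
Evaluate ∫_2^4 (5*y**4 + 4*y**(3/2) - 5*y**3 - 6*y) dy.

By the power rule, an antiderivative is F(y) = 8*y**(5/2)/5 + y**5 - 5*y**4/4 - 3*y**2.
Then F(4) - F(2) = (3536/5) - (32*sqrt(2)/5) = 3536/5 - 32*sqrt(2)/5.

3536/5 - 32*sqrt(2)/5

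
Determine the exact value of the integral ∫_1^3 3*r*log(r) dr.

-6 + 27*log(3)/2

Integrate by parts once (u = ln r, dv = 3*r dr).
An antiderivative is F(r) = 3*r**2*(2*log(r) - 1)/4.
Then F(3) - F(1) = (-27/4 + 27*log(3)/2) - (-3/4) = -6 + 27*log(3)/2.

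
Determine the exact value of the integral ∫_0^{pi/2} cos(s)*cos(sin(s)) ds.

Let u = sin(s), so du = cos(s) ds. When s = 0, u = 0; when s = pi/2, u = 1.
The integral becomes ∫ cos(u) du from 0 to 1, with antiderivative sin(u).
Back in s: F(s) = sin(sin(s)).
Then F(pi/2) - F(0) = (sin(1)) - (0) = sin(1).

sin(1)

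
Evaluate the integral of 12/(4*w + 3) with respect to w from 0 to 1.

Let u = 4*w + 3, so du = 4 dw. When w = 0, u = 3; when w = 1, u = 7.
The integral becomes 3·∫ 1/u du from 3 to 7, with antiderivative 3*log(u).
Back in w: F(w) = 3*log(4*w + 3).
Then F(1) - F(0) = (3*log(7)) - (log(27)) = -3*log(3) + 3*log(7).

-3*log(3) + 3*log(7)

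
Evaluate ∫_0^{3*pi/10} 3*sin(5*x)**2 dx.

Use the identity sin^2(5*x) = (1 - cos(10*x))/2.
An antiderivative is F(x) = 3*x/2 - 3*sin(10*x)/20.
Then F(3*pi/10) - F(0) = (9*pi/20) - (0) = 9*pi/20.

9*pi/20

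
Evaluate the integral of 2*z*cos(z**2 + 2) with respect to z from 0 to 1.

-sin(2) + sin(3)

Let u = z**2 + 2, so du = 2*z dz. When z = 0, u = 2; when z = 1, u = 3.
The integral becomes ∫ cos(u) du from 2 to 3, with antiderivative sin(u).
Back in z: F(z) = sin(z**2 + 2).
Then F(1) - F(0) = (sin(3)) - (sin(2)) = -sin(2) + sin(3).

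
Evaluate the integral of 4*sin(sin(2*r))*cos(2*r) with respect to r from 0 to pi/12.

Let u = sin(2*r), so du = 2*cos(2*r) dr. When r = 0, u = 0; when r = pi/12, u = 1/2.
The integral becomes 2·∫ sin(u) du from 0 to 1/2, with antiderivative -2*cos(u).
Back in r: F(r) = -2*cos(sin(2*r)).
Then F(pi/12) - F(0) = (-2*cos(1/2)) - (-2) = 2 - 2*cos(1/2).

2 - 2*cos(1/2)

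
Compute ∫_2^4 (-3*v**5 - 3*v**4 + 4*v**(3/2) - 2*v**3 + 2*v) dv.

-2668 - 32*sqrt(2)/5

By the power rule, an antiderivative is F(v) = -v**6/2 + 8*v**(5/2)/5 - 3*v**5/5 - v**4/2 + v**2.
Then F(4) - F(2) = (-13616/5) - (-276/5 + 32*sqrt(2)/5) = -2668 - 32*sqrt(2)/5.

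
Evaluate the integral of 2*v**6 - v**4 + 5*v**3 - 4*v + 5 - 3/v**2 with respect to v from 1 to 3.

By the power rule, an antiderivative is F(v) = 2*v**7/7 - v**5/5 + 5*v**4/4 - 2*v**2 + 5*v + 3/v.
Then F(3) - F(1) = (94571/140) - (1027/140) = 23386/35.

23386/35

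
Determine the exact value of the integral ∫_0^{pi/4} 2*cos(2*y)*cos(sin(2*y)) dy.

Let u = sin(2*y), so du = 2*cos(2*y) dy. When y = 0, u = 0; when y = pi/4, u = 1.
The integral becomes ∫ cos(u) du from 0 to 1, with antiderivative sin(u).
Back in y: F(y) = sin(sin(2*y)).
Then F(pi/4) - F(0) = (sin(1)) - (0) = sin(1).

sin(1)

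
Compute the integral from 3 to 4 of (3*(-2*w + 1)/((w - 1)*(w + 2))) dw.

-6*log(3) - 4*log(2) + 5*log(5)

Factor the denominator: w**2 + w - 2 = (w + 2)(w - 1).
Partial fractions: 3*(-2*w + 1)/((w - 1)*(w + 2)) = -5/(w + 2) - 1/(w - 1).
An antiderivative is F(w) = -log(w - 1) - 5*log(w + 2).
Then F(4) - F(3) = (-6*log(3) - 5*log(2)) - (-5*log(5) - log(2)) = -6*log(3) - 4*log(2) + 5*log(5).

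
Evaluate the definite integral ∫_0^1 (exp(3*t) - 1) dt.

An antiderivative is F(t) = exp(3*t)/3 - t.
Then F(1) - F(0) = (-1 + exp(3)/3) - (1/3) = -4/3 + exp(3)/3.

-4/3 + exp(3)/3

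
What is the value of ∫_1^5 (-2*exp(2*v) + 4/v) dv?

-exp(10) + 4*log(5) + exp(2)

An antiderivative is F(v) = -exp(2*v) + 4*log(v).
Then F(5) - F(1) = (-exp(10) + 4*log(5)) - (-exp(2)) = -exp(10) + 4*log(5) + exp(2).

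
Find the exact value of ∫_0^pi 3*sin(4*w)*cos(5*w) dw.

-8/3

Use the identity sin(4*w)cos(5*w) = [sin(9*w) + sin(-w)]/2.
An antiderivative is F(w) = 3*cos(w)/2 - cos(9*w)/6.
Then F(pi) - F(0) = (-4/3) - (4/3) = -8/3.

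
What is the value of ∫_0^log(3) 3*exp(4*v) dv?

60

Let u = exp(v), so du = exp(v) dv. When v = 0, u = 1; when v = log(3), u = 3.
The integral becomes 3·∫ u**3 du from 1 to 3, with antiderivative 3*u**4/4.
Back in v: F(v) = 3*exp(4*v)/4.
Then F(log(3)) - F(0) = (243/4) - (3/4) = 60.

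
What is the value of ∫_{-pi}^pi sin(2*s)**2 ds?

Use the identity sin^2(2*s) = (1 - cos(4*s))/2.
An antiderivative is F(s) = s/2 - sin(4*s)/8.
Then F(pi) - F(-pi) = (pi/2) - (-pi/2) = pi.

pi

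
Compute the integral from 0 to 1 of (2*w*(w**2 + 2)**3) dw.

Let u = w**2 + 2, so du = 2*w dw. When w = 0, u = 2; when w = 1, u = 3.
The integral becomes ∫ u**3 du from 2 to 3, with antiderivative u**4/4.
Back in w: F(w) = (w**2 + 2)**4/4.
Then F(1) - F(0) = (81/4) - (4) = 65/4.

65/4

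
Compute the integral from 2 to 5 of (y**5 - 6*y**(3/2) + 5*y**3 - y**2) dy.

-60*sqrt(5) + 48*sqrt(2)/5 + 13263/4

By the power rule, an antiderivative is F(y) = y**6/6 - 12*y**(5/2)/5 + 5*y**4/4 - y**3/3.
Then F(5) - F(2) = (13375/4 - 60*sqrt(5)) - (28 - 48*sqrt(2)/5) = -60*sqrt(5) + 48*sqrt(2)/5 + 13263/4.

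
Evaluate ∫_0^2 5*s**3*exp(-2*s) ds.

15/8 - 355*exp(-4)/8

Integrate by parts 3 times (u = s^3, dv = 5*exp(-2*s) ds).
An antiderivative is F(s) = (-20*s**3 - 30*s**2 - 30*s - 15)*exp(-2*s)/8.
Then F(2) - F(0) = (-355*exp(-4)/8) - (-15/8) = 15/8 - 355*exp(-4)/8.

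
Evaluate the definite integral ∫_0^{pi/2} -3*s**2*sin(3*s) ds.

2/9 + pi/3

Integrate by parts twice (u = s^2, dv = -3*sin(3*s) ds).
An antiderivative is F(s) = s**2*cos(3*s) - 2*s*sin(3*s)/3 - 2*cos(3*s)/9.
Then F(pi/2) - F(0) = (pi/3) - (-2/9) = 2/9 + pi/3.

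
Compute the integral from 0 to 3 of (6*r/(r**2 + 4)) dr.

-6*log(2) + 3*log(13)

Let u = r**2 + 4, so du = 2*r dr. When r = 0, u = 4; when r = 3, u = 13.
The integral becomes 3·∫ 1/u du from 4 to 13, with antiderivative 3*log(u).
Back in r: F(r) = 3*log(r**2 + 4).
Then F(3) - F(0) = (3*log(13)) - (log(64)) = -6*log(2) + 3*log(13).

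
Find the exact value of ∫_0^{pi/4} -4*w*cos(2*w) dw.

Integrate by parts once (u = w, dv = -4*cos(2*w) dw).
An antiderivative is F(w) = -2*w*sin(2*w) - cos(2*w).
Then F(pi/4) - F(0) = (-pi/2) - (-1) = 1 - pi/2.

1 - pi/2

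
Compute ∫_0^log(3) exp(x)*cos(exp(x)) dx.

-sin(1) + sin(3)

Let u = exp(x), so du = exp(x) dx. When x = 0, u = 1; when x = log(3), u = 3.
The integral becomes ∫ cos(u) du from 1 to 3, with antiderivative sin(u).
Back in x: F(x) = sin(exp(x)).
Then F(log(3)) - F(0) = (sin(3)) - (sin(1)) = -sin(1) + sin(3).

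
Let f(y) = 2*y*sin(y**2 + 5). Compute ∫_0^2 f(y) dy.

Let u = y**2 + 5, so du = 2*y dy. When y = 0, u = 5; when y = 2, u = 9.
The integral becomes ∫ sin(u) du from 5 to 9, with antiderivative -cos(u).
Back in y: F(y) = -cos(y**2 + 5).
Then F(2) - F(0) = (-cos(9)) - (-cos(5)) = cos(5) - cos(9).

cos(5) - cos(9)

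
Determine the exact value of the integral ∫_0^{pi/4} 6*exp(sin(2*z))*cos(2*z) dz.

Let u = sin(2*z), so du = 2*cos(2*z) dz. When z = 0, u = 0; when z = pi/4, u = 1.
The integral becomes 3·∫ exp(u) du from 0 to 1, with antiderivative 3*exp(u).
Back in z: F(z) = 3*exp(sin(2*z)).
Then F(pi/4) - F(0) = (3*E) - (3) = -3 + 3*E.

-3 + 3*E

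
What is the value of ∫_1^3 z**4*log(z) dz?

-242/25 + 243*log(3)/5

Integrate by parts once (u = ln z, dv = z**4 dz).
An antiderivative is F(z) = z**5*(5*log(z) - 1)/25.
Then F(3) - F(1) = (-243/25 + 243*log(3)/5) - (-1/25) = -242/25 + 243*log(3)/5.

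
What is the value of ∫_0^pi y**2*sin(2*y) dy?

Integrate by parts twice (u = y^2, dv = sin(2*y) dy).
An antiderivative is F(y) = -y**2*cos(2*y)/2 + y*sin(2*y)/2 + cos(2*y)/4.
Then F(pi) - F(0) = (1/4 - pi**2/2) - (1/4) = -pi**2/2.

-pi**2/2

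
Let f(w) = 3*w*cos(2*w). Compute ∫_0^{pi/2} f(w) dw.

Integrate by parts once (u = w, dv = 3*cos(2*w) dw).
An antiderivative is F(w) = 3*w*sin(2*w)/2 + 3*cos(2*w)/4.
Then F(pi/2) - F(0) = (-3/4) - (3/4) = -3/2.

-3/2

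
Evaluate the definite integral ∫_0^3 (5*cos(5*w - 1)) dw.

sin(1) + sin(14)

Let u = 5*w - 1, so du = 5 dw. When w = 0, u = -1; when w = 3, u = 14.
The integral becomes ∫ cos(u) du from -1 to 14, with antiderivative sin(u).
Back in w: F(w) = sin(5*w - 1).
Then F(3) - F(0) = (sin(14)) - (-sin(1)) = sin(1) + sin(14).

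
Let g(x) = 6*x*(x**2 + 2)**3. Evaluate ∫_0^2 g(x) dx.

Let u = x**2 + 2, so du = 2*x dx. When x = 0, u = 2; when x = 2, u = 6.
The integral becomes 3·∫ u**3 du from 2 to 6, with antiderivative 3*u**4/4.
Back in x: F(x) = 3*(x**2 + 2)**4/4.
Then F(2) - F(0) = (972) - (12) = 960.

960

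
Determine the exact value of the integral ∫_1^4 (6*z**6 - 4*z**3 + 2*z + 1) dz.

By the power rule, an antiderivative is F(z) = 6*z**7/7 - z**4 + z**2 + z.
Then F(4) - F(1) = (96652/7) - (13/7) = 96639/7.

96639/7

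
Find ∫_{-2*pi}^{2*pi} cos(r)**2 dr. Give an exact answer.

Use the identity cos^2(r) = (1 + cos(2*r))/2.
An antiderivative is F(r) = r/2 + sin(2*r)/4.
Then F(2*pi) - F(-2*pi) = (pi) - (-pi) = 2*pi.

2*pi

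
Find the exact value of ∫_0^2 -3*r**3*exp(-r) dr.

-18 + 114*exp(-2)

Integrate by parts 3 times (u = r^3, dv = -3*exp(-r) dr).
An antiderivative is F(r) = (3*r**3 + 9*r**2 + 18*r + 18)*exp(-r).
Then F(2) - F(0) = (114*exp(-2)) - (18) = -18 + 114*exp(-2).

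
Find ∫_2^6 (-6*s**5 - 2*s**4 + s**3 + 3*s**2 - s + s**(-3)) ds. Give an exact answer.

-2212987/45

By the power rule, an antiderivative is F(s) = -s**6 - 2*s**5/5 + s**4/4 + s**3 - s**2/2 - 1/(2*s**2).
Then F(6) - F(2) = (-17727989/360) - (-2677/40) = -2212987/45.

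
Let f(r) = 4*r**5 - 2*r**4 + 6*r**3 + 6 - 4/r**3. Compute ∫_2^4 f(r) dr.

By the power rule, an antiderivative is F(r) = 2*r**6/3 - 2*r**5/5 + 3*r**4/2 + 6*r + 2/r**2.
Then F(4) - F(2) = (327503/120) - (1991/30) = 106513/40.

106513/40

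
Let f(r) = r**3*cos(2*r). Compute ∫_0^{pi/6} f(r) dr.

-sqrt(3)*pi/16 + sqrt(3)*pi**3/864 + pi**2/96 + 3/16

Integrate by parts 3 times (u = r^3, dv = cos(2*r) dr).
An antiderivative is F(r) = r**3*sin(2*r)/2 + 3*r**2*cos(2*r)/4 - 3*r*sin(2*r)/4 - 3*cos(2*r)/8.
Then F(pi/6) - F(0) = (-sqrt(3)*pi/16 - 3/16 + sqrt(3)*pi**3/864 + pi**2/96) - (-3/8) = -sqrt(3)*pi/16 + sqrt(3)*pi**3/864 + pi**2/96 + 3/16.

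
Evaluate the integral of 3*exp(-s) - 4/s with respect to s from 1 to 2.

An antiderivative is F(s) = -4*log(s) - 3*exp(-s).
Then F(2) - F(1) = (-4*log(2) - 3*exp(-2)) - (-3*exp(-1)) = -4*log(2) - 3*exp(-2) + 3*exp(-1).

-4*log(2) - 3*exp(-2) + 3*exp(-1)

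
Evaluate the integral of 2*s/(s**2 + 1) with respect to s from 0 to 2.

log(5)

Let u = s**2 + 1, so du = 2*s ds. When s = 0, u = 1; when s = 2, u = 5.
The integral becomes ∫ 1/u du from 1 to 5, with antiderivative log(u).
Back in s: F(s) = log(s**2 + 1).
Then F(2) - F(0) = (log(5)) - (0) = log(5).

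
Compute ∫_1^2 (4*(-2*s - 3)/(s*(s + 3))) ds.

Factor the denominator: s**2 + 3*s = (s + 3)s.
Partial fractions: 4*(-2*s - 3)/(s*(s + 3)) = -4/(s + 3) - 4/s.
An antiderivative is F(s) = -4*log(s) - 4*log(s + 3).
Then F(2) - F(1) = (-4*log(5) - 4*log(2)) - (-8*log(2)) = -4*log(5) + 4*log(2).

-4*log(5) + 4*log(2)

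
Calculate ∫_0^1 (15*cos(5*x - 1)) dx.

3*sin(4) + 3*sin(1)

Let u = 5*x - 1, so du = 5 dx. When x = 0, u = -1; when x = 1, u = 4.
The integral becomes 3·∫ cos(u) du from -1 to 4, with antiderivative 3*sin(u).
Back in x: F(x) = 3*sin(5*x - 1).
Then F(1) - F(0) = (3*sin(4)) - (-3*sin(1)) = 3*sin(4) + 3*sin(1).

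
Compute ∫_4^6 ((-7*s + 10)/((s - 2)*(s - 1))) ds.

-3*log(5) - 4*log(2) + 3*log(3)

Factor the denominator: s**2 - 3*s + 2 = (s - 1)(s - 2).
Partial fractions: (-7*s + 10)/((s - 2)*(s - 1)) = -3/(s - 1) - 4/(s - 2).
An antiderivative is F(s) = -4*log(s - 2) - 3*log(s - 1).
Then F(6) - F(4) = (-8*log(2) - 3*log(5)) - (-3*log(3) - 4*log(2)) = -3*log(5) - 4*log(2) + 3*log(3).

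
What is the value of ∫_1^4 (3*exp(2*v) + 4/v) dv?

An antiderivative is F(v) = 3*exp(2*v)/2 + 4*log(v).
Then F(4) - F(1) = (8*log(2) + 3*exp(8)/2) - (3*exp(2)/2) = -3*exp(2)/2 + 8*log(2) + 3*exp(8)/2.

-3*exp(2)/2 + 8*log(2) + 3*exp(8)/2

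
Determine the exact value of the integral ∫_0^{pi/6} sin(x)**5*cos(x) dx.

Let u = sin(x), so du = cos(x) dx. When x = 0, u = 0; when x = pi/6, u = 1/2.
The integral becomes ∫ u**5 du from 0 to 1/2, with antiderivative u**6/6.
Back in x: F(x) = sin(x)**6/6.
Then F(pi/6) - F(0) = (1/384) - (0) = 1/384.

1/384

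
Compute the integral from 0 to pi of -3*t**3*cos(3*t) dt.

Integrate by parts 3 times (u = t^3, dv = -3*cos(3*t) dt).
An antiderivative is F(t) = -t**3*sin(3*t) - t**2*cos(3*t) + 2*t*sin(3*t)/3 + 2*cos(3*t)/9.
Then F(pi) - F(0) = (-2/9 + pi**2) - (2/9) = -4/9 + pi**2.

-4/9 + pi**2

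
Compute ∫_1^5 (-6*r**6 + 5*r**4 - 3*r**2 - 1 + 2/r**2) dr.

-2238804/35

By the power rule, an antiderivative is F(r) = -6*r**7/7 + r**5 - r**3 - r - 2/r.
Then F(5) - F(1) = (-2238939/35) - (-27/7) = -2238804/35.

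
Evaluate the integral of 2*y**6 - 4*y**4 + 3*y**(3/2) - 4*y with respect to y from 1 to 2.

30/7 + 24*sqrt(2)/5

By the power rule, an antiderivative is F(y) = 2*y**7/7 + 6*y**(5/2)/5 - 4*y**5/5 - 2*y**2.
Then F(2) - F(1) = (104/35 + 24*sqrt(2)/5) - (-46/35) = 30/7 + 24*sqrt(2)/5.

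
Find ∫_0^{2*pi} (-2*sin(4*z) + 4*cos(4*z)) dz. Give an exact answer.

0

An antiderivative is F(z) = sin(4*z) + cos(4*z)/2.
Then F(2*pi) - F(0) = (1/2) - (1/2) = 0.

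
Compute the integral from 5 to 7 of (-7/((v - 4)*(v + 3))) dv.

log(5/12)

Factor the denominator: v**2 - v - 12 = (v + 3)(v - 4).
Partial fractions: -7/((v - 4)*(v + 3)) = 1/(v + 3) - 1/(v - 4).
An antiderivative is F(v) = -log(v - 4) + log(v + 3).
Then F(7) - F(5) = (log(10/3)) - (log(8)) = log(5/12).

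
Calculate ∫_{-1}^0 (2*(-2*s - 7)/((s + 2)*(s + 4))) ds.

log(3/32)

Factor the denominator: s**2 + 6*s + 8 = (s + 4)(s + 2).
Partial fractions: 2*(-2*s - 7)/((s + 2)*(s + 4)) = -1/(s + 4) - 3/(s + 2).
An antiderivative is F(s) = -3*log(s + 2) - log(s + 4).
Then F(0) - F(-1) = (-log(32)) - (-log(3)) = log(3/32).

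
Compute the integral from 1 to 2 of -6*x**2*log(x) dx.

14/3 - 16*log(2)

Integrate by parts once (u = ln x, dv = -6*x**2 dx).
An antiderivative is F(x) = -2*x**3*(3*log(x) - 1)/3.
Then F(2) - F(1) = (16/3 - 16*log(2)) - (2/3) = 14/3 - 16*log(2).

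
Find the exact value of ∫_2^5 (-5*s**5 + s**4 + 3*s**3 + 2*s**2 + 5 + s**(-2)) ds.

-235977/20

By the power rule, an antiderivative is F(s) = -5*s**6/6 + s**5/5 + 3*s**4/4 + 2*s**3/3 + 5*s - 1/s.
Then F(5) - F(2) = (-236379/20) - (-201/10) = -235977/20.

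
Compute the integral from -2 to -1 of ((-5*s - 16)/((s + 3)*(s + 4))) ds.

Factor the denominator: s**2 + 7*s + 12 = (s + 4)(s + 3).
Partial fractions: (-5*s - 16)/((s + 3)*(s + 4)) = -4/(s + 4) - 1/(s + 3).
An antiderivative is F(s) = -log(s + 3) - 4*log(s + 4).
Then F(-1) - F(-2) = (-4*log(3) - log(2)) - (-log(16)) = log(8/81).

log(8/81)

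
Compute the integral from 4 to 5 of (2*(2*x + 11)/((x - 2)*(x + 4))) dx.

log(27/4)

Factor the denominator: x**2 + 2*x - 8 = (x + 4)(x - 2).
Partial fractions: 2*(2*x + 11)/((x - 2)*(x + 4)) = -1/(x + 4) + 5/(x - 2).
An antiderivative is F(x) = 5*log(x - 2) - log(x + 4).
Then F(5) - F(4) = (log(27)) - (log(4)) = log(27/4).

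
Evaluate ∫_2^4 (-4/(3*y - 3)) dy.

-4*log(3)/3

An antiderivative is F(y) = -4*log(3*y - 3)/3.
Then F(4) - F(2) = (-8*log(3)/3) - (-4*log(3)/3) = -4*log(3)/3.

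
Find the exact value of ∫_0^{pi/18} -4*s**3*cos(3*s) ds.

Integrate by parts 3 times (u = s^3, dv = -4*cos(3*s) ds).
An antiderivative is F(s) = -4*s**3*sin(3*s)/3 - 4*s**2*cos(3*s)/3 + 8*s*sin(3*s)/9 + 8*cos(3*s)/27.
Then F(pi/18) - F(0) = (-sqrt(3)*pi**2/486 - pi**3/8748 + 2*pi/81 + 4*sqrt(3)/27) - (8/27) = -8/27 - sqrt(3)*pi**2/486 - pi**3/8748 + 2*pi/81 + 4*sqrt(3)/27.

-8/27 - sqrt(3)*pi**2/486 - pi**3/8748 + 2*pi/81 + 4*sqrt(3)/27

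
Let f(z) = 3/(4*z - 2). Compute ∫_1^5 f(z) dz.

An antiderivative is F(z) = 3*log(4*z - 2)/4.
Then F(5) - F(1) = (3*log(18)/4) - (3*log(2)/4) = 3*log(3)/2.

3*log(3)/2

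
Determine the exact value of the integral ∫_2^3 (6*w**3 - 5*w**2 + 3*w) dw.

220/3

By the power rule, an antiderivative is F(w) = 3*w**4/2 - 5*w**3/3 + 3*w**2/2.
Then F(3) - F(2) = (90) - (50/3) = 220/3.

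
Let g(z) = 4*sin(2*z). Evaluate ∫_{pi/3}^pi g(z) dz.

An antiderivative is F(z) = -2*cos(2*z).
Then F(pi) - F(pi/3) = (-2) - (1) = -3.

-3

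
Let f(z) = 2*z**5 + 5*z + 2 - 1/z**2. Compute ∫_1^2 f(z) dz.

By the power rule, an antiderivative is F(z) = z**6/3 + 5*z**2/2 + 2*z + 1/z.
Then F(2) - F(1) = (215/6) - (35/6) = 30.

30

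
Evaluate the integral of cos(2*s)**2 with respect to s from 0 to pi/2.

pi/4

Use the identity cos^2(2*s) = (1 + cos(4*s))/2.
An antiderivative is F(s) = s/2 + sin(4*s)/8.
Then F(pi/2) - F(0) = (pi/4) - (0) = pi/4.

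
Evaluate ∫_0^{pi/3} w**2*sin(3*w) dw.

-4/27 + pi**2/27

Integrate by parts twice (u = w^2, dv = sin(3*w) dw).
An antiderivative is F(w) = -w**2*cos(3*w)/3 + 2*w*sin(3*w)/9 + 2*cos(3*w)/27.
Then F(pi/3) - F(0) = (-2/27 + pi**2/27) - (2/27) = -4/27 + pi**2/27.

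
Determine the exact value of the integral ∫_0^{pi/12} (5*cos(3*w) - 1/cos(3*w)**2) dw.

-1/3 + 5*sqrt(2)/6

An antiderivative is F(w) = 5*sin(3*w)/3 - tan(3*w)/3.
Then F(pi/12) - F(0) = (-1/3 + 5*sqrt(2)/6) - (0) = -1/3 + 5*sqrt(2)/6.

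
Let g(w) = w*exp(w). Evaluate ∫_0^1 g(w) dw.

Integrate by parts once (u = w, dv = exp(w) dw).
An antiderivative is F(w) = (w - 1)*exp(w).
Then F(1) - F(0) = (0) - (-1) = 1.

1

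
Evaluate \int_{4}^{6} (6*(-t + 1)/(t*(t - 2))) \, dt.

-log(27)

Factor the denominator: t**2 - 2*t = t(t - 2).
Partial fractions: 6*(-t + 1)/(t*(t - 2)) = -3/t - 3/(t - 2).
An antiderivative is F(t) = -3*log(t) - 3*log(t - 2).
Then F(6) - F(4) = (-9*log(2) - 3*log(3)) - (-9*log(2)) = -log(27).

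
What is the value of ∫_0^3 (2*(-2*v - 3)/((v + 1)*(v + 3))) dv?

Factor the denominator: v**2 + 4*v + 3 = (v + 3)(v + 1).
Partial fractions: 2*(-2*v - 3)/((v + 1)*(v + 3)) = -3/(v + 3) - 1/(v + 1).
An antiderivative is F(v) = -log(v + 1) - 3*log(v + 3).
Then F(3) - F(0) = (-5*log(2) - 3*log(3)) - (-log(27)) = -log(32).

-log(32)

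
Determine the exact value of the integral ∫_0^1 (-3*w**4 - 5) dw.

-28/5

By the power rule, an antiderivative is F(w) = -3*w**5/5 - 5*w.
Then F(1) - F(0) = (-28/5) - (0) = -28/5.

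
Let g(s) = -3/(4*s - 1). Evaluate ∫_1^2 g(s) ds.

-3*log(7)/4 + 3*log(3)/4

An antiderivative is F(s) = -3*log(4*s - 1)/4.
Then F(2) - F(1) = (-3*log(7)/4) - (-3*log(3)/4) = -3*log(7)/4 + 3*log(3)/4.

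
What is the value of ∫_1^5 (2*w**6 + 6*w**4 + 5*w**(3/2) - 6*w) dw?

50*sqrt(5) + 909858/35

By the power rule, an antiderivative is F(w) = 2*w**7/7 + 2*w**(5/2) + 6*w**5/5 - 3*w**2.
Then F(5) - F(1) = (50*sqrt(5) + 181975/7) - (17/35) = 50*sqrt(5) + 909858/35.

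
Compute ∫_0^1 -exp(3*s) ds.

1/3 - exp(3)/3

An antiderivative is F(s) = -exp(3*s)/3.
Then F(1) - F(0) = (-exp(3)/3) - (-1/3) = 1/3 - exp(3)/3.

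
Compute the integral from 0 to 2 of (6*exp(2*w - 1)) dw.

-(3 - 3*exp(4))*exp(-1)

Let u = 2*w - 1, so du = 2 dw. When w = 0, u = -1; when w = 2, u = 3.
The integral becomes 3·∫ exp(u) du from -1 to 3, with antiderivative 3*exp(u).
Back in w: F(w) = 3*exp(2*w - 1).
Then F(2) - F(0) = (3*exp(3)) - (3*exp(-1)) = -(3 - 3*exp(4))*exp(-1).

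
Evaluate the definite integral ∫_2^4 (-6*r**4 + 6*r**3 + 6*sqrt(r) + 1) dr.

-3982/5 - 8*sqrt(2)

By the power rule, an antiderivative is F(r) = -6*r**5/5 + 3*r**4/2 + 4*r**(3/2) + r.
Then F(4) - F(2) = (-4044/5) - (-62/5 + 8*sqrt(2)) = -3982/5 - 8*sqrt(2).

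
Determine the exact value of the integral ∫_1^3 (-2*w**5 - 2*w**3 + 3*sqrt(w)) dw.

By the power rule, an antiderivative is F(w) = -w**6/3 - w**4/2 + 2*w**(3/2).
Then F(3) - F(1) = (-567/2 + 6*sqrt(3)) - (7/6) = -854/3 + 6*sqrt(3).

-854/3 + 6*sqrt(3)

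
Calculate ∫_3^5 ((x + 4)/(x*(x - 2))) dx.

Factor the denominator: x**2 - 2*x = x(x - 2).
Partial fractions: (x + 4)/(x*(x - 2)) = -2/x + 3/(x - 2).
An antiderivative is F(x) = -2*log(x) + 3*log(x - 2).
Then F(5) - F(3) = (log(27/25)) - (-log(9)) = -2*log(5) + 5*log(3).

-2*log(5) + 5*log(3)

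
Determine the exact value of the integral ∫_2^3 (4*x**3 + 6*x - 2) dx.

By the power rule, an antiderivative is F(x) = x**4 + 3*x**2 - 2*x.
Then F(3) - F(2) = (102) - (24) = 78.

78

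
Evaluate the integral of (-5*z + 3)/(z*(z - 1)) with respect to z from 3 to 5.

-3*log(5) - 2*log(2) + 3*log(3)

Factor the denominator: z**2 - z = z(z - 1).
Partial fractions: (-5*z + 3)/(z*(z - 1)) = -3/z - 2/(z - 1).
An antiderivative is F(z) = -3*log(z) - 2*log(z - 1).
Then F(5) - F(3) = (-3*log(5) - 4*log(2)) - (-3*log(3) - 2*log(2)) = -3*log(5) - 2*log(2) + 3*log(3).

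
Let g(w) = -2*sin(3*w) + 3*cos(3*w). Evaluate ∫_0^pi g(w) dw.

-4/3

An antiderivative is F(w) = sin(3*w) + 2*cos(3*w)/3.
Then F(pi) - F(0) = (-2/3) - (2/3) = -4/3.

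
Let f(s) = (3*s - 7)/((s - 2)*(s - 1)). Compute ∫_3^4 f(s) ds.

log(81/32)

Factor the denominator: s**2 - 3*s + 2 = (s - 1)(s - 2).
Partial fractions: (3*s - 7)/((s - 2)*(s - 1)) = 4/(s - 1) - 1/(s - 2).
An antiderivative is F(s) = -log(s - 2) + 4*log(s - 1).
Then F(4) - F(3) = (log(81/2)) - (log(16)) = log(81/32).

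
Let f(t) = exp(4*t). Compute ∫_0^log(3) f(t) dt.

20

Let u = exp(t), so du = exp(t) dt. When t = 0, u = 1; when t = log(3), u = 3.
The integral becomes ∫ u**3 du from 1 to 3, with antiderivative u**4/4.
Back in t: F(t) = exp(4*t)/4.
Then F(log(3)) - F(0) = (81/4) - (1/4) = 20.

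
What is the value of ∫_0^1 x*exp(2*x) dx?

Integrate by parts once (u = x, dv = exp(2*x) dx).
An antiderivative is F(x) = (2*x - 1)*exp(2*x)/4.
Then F(1) - F(0) = (exp(2)/4) - (-1/4) = 1/4 + exp(2)/4.

1/4 + exp(2)/4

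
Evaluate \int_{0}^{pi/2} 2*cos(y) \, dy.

An antiderivative is F(y) = 2*sin(y).
Then F(pi/2) - F(0) = (2) - (0) = 2.

2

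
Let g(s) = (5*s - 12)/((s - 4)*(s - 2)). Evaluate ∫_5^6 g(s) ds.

log(64/3)

Factor the denominator: s**2 - 6*s + 8 = (s - 2)(s - 4).
Partial fractions: (5*s - 12)/((s - 4)*(s - 2)) = 1/(s - 2) + 4/(s - 4).
An antiderivative is F(s) = 4*log(s - 4) + log(s - 2).
Then F(6) - F(5) = (log(64)) - (log(3)) = log(64/3).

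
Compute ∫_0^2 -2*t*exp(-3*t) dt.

Integrate by parts once (u = t, dv = -2*exp(-3*t) dt).
An antiderivative is F(t) = (6*t + 2)*exp(-3*t)/9.
Then F(2) - F(0) = (14*exp(-6)/9) - (2/9) = -2/9 + 14*exp(-6)/9.

-2/9 + 14*exp(-6)/9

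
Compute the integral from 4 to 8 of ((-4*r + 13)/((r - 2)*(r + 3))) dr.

Factor the denominator: r**2 + r - 6 = (r + 3)(r - 2).
Partial fractions: (-4*r + 13)/((r - 2)*(r + 3)) = -5/(r + 3) + 1/(r - 2).
An antiderivative is F(r) = log(r - 2) - 5*log(r + 3).
Then F(8) - F(4) = (-5*log(11) + log(2) + log(3)) - (-5*log(7) + log(2)) = -5*log(11) + log(3) + 5*log(7).

-5*log(11) + log(3) + 5*log(7)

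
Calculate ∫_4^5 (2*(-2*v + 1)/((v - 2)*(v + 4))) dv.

-7*log(3) + 10*log(2)

Factor the denominator: v**2 + 2*v - 8 = (v + 4)(v - 2).
Partial fractions: 2*(-2*v + 1)/((v - 2)*(v + 4)) = -3/(v + 4) - 1/(v - 2).
An antiderivative is F(v) = -log(v - 2) - 3*log(v + 4).
Then F(5) - F(4) = (-7*log(3)) - (-10*log(2)) = -7*log(3) + 10*log(2).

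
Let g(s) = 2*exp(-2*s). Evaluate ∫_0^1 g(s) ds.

An antiderivative is F(s) = -exp(-2*s).
Then F(1) - F(0) = (-exp(-2)) - (-1) = 1 - exp(-2).

1 - exp(-2)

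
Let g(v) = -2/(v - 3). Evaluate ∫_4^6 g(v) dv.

-log(9)

An antiderivative is F(v) = -2*log(v - 3).
Then F(6) - F(4) = (-log(9)) - (0) = -log(9).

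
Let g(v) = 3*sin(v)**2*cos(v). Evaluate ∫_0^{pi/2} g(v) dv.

1

Let u = sin(v), so du = cos(v) dv. When v = 0, u = 0; when v = pi/2, u = 1.
The integral becomes 3·∫ u**2 du from 0 to 1, with antiderivative u**3.
Back in v: F(v) = sin(v)**3.
Then F(pi/2) - F(0) = (1) - (0) = 1.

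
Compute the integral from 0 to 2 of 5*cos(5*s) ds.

sin(10)

Let u = 5*s, so du = 5 ds. When s = 0, u = 0; when s = 2, u = 10.
The integral becomes ∫ cos(u) du from 0 to 10, with antiderivative sin(u).
Back in s: F(s) = sin(5*s).
Then F(2) - F(0) = (sin(10)) - (0) = sin(10).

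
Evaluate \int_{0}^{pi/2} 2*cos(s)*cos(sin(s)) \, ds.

2*sin(1)

Let u = sin(s), so du = cos(s) ds. When s = 0, u = 0; when s = pi/2, u = 1.
The integral becomes 2·∫ cos(u) du from 0 to 1, with antiderivative 2*sin(u).
Back in s: F(s) = 2*sin(sin(s)).
Then F(pi/2) - F(0) = (2*sin(1)) - (0) = 2*sin(1).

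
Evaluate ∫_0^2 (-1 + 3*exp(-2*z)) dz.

(-exp(4) - 3)*exp(-4)/2

An antiderivative is F(z) = -z - 3*exp(-2*z)/2.
Then F(2) - F(0) = (-2 - 3*exp(-4)/2) - (-3/2) = (-exp(4) - 3)*exp(-4)/2.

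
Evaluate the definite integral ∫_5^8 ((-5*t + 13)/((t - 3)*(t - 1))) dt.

Factor the denominator: t**2 - 4*t + 3 = (t - 1)(t - 3).
Partial fractions: (-5*t + 13)/((t - 3)*(t - 1)) = -4/(t - 1) - 1/(t - 3).
An antiderivative is F(t) = -log(t - 3) - 4*log(t - 1).
Then F(8) - F(5) = (-4*log(7) - log(5)) - (-9*log(2)) = -4*log(7) - log(5) + 9*log(2).

-4*log(7) - log(5) + 9*log(2)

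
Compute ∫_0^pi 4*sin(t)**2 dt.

2*pi

Use the identity sin^2(t) = (1 - cos(2*t))/2.
An antiderivative is F(t) = 2*t - sin(2*t).
Then F(pi) - F(0) = (2*pi) - (0) = 2*pi.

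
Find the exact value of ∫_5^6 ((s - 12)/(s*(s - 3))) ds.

-4*log(5) + log(3) + 7*log(2)

Factor the denominator: s**2 - 3*s = s(s - 3).
Partial fractions: (s - 12)/(s*(s - 3)) = 4/s - 3/(s - 3).
An antiderivative is F(s) = 4*log(s) - 3*log(s - 3).
Then F(6) - F(5) = (log(48)) - (-3*log(2) + 4*log(5)) = -4*log(5) + log(3) + 7*log(2).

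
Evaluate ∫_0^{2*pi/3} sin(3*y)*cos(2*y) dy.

9/10

Use the identity sin(3*y)cos(2*y) = [sin(5*y) + sin(y)]/2.
An antiderivative is F(y) = -cos(y)/2 - cos(5*y)/10.
Then F(2*pi/3) - F(0) = (3/10) - (-3/5) = 9/10.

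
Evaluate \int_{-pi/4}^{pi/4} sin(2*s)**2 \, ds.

pi/4

Use the identity sin^2(2*s) = (1 - cos(4*s))/2.
An antiderivative is F(s) = s/2 - sin(4*s)/8.
Then F(pi/4) - F(-pi/4) = (pi/8) - (-pi/8) = pi/4.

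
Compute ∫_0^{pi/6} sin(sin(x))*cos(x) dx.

1 - cos(1/2)

Let u = sin(x), so du = cos(x) dx. When x = 0, u = 0; when x = pi/6, u = 1/2.
The integral becomes ∫ sin(u) du from 0 to 1/2, with antiderivative -cos(u).
Back in x: F(x) = -cos(sin(x)).
Then F(pi/6) - F(0) = (-cos(1/2)) - (-1) = 1 - cos(1/2).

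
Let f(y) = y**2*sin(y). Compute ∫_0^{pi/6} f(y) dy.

Integrate by parts twice (u = y^2, dv = sin(y) dy).
An antiderivative is F(y) = -y**2*cos(y) + 2*y*sin(y) + 2*cos(y).
Then F(pi/6) - F(0) = (-sqrt(3)*pi**2/72 + pi/6 + sqrt(3)) - (2) = -2 - sqrt(3)*pi**2/72 + pi/6 + sqrt(3).

-2 - sqrt(3)*pi**2/72 + pi/6 + sqrt(3)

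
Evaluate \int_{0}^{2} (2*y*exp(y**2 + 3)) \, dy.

-exp(3) + exp(7)

Let u = y**2 + 3, so du = 2*y dy. When y = 0, u = 3; when y = 2, u = 7.
The integral becomes ∫ exp(u) du from 3 to 7, with antiderivative exp(u).
Back in y: F(y) = exp(y**2 + 3).
Then F(2) - F(0) = (exp(7)) - (exp(3)) = -exp(3) + exp(7).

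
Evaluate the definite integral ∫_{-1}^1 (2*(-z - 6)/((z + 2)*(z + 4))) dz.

Factor the denominator: z**2 + 6*z + 8 = (z + 4)(z + 2).
Partial fractions: 2*(-z - 6)/((z + 2)*(z + 4)) = 2/(z + 4) - 4/(z + 2).
An antiderivative is F(z) = -4*log(z + 2) + 2*log(z + 4).
Then F(1) - F(-1) = (log(25/81)) - (log(9)) = -6*log(3) + 2*log(5).

-6*log(3) + 2*log(5)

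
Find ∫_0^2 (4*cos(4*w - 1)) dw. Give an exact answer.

Let u = 4*w - 1, so du = 4 dw. When w = 0, u = -1; when w = 2, u = 7.
The integral becomes ∫ cos(u) du from -1 to 7, with antiderivative sin(u).
Back in w: F(w) = sin(4*w - 1).
Then F(2) - F(0) = (sin(7)) - (-sin(1)) = sin(7) + sin(1).

sin(7) + sin(1)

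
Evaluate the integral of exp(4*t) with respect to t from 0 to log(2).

Let u = exp(t), so du = exp(t) dt. When t = 0, u = 1; when t = log(2), u = 2.
The integral becomes ∫ u**3 du from 1 to 2, with antiderivative u**4/4.
Back in t: F(t) = exp(4*t)/4.
Then F(log(2)) - F(0) = (4) - (1/4) = 15/4.

15/4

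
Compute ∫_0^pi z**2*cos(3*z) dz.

-2*pi/9

Integrate by parts twice (u = z^2, dv = cos(3*z) dz).
An antiderivative is F(z) = z**2*sin(3*z)/3 + 2*z*cos(3*z)/9 - 2*sin(3*z)/27.
Then F(pi) - F(0) = (-2*pi/9) - (0) = -2*pi/9.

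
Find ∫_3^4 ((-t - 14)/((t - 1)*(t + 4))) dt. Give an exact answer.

Factor the denominator: t**2 + 3*t - 4 = (t + 4)(t - 1).
Partial fractions: (-t - 14)/((t - 1)*(t + 4)) = 2/(t + 4) - 3/(t - 1).
An antiderivative is F(t) = -3*log(t - 1) + 2*log(t + 4).
Then F(4) - F(3) = (log(64/27)) - (log(49/8)) = -2*log(7) - 3*log(3) + 9*log(2).

-2*log(7) - 3*log(3) + 9*log(2)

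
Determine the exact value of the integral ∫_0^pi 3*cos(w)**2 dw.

Use the identity cos^2(w) = (1 + cos(2*w))/2.
An antiderivative is F(w) = 3*w/2 + 3*sin(2*w)/4.
Then F(pi) - F(0) = (3*pi/2) - (0) = 3*pi/2.

3*pi/2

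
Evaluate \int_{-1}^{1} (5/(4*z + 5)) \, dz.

5*log(3)/2

An antiderivative is F(z) = 5*log(4*z + 5)/4.
Then F(1) - F(-1) = (5*log(3)/2) - (0) = 5*log(3)/2.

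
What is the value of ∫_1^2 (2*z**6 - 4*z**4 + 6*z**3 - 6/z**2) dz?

2169/70

By the power rule, an antiderivative is F(z) = 2*z**7/7 - 4*z**5/5 + 3*z**4/2 + 6/z.
Then F(2) - F(1) = (1329/35) - (489/70) = 2169/70.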